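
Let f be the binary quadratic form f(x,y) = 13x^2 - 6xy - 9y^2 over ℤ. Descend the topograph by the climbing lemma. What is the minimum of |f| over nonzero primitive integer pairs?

descent: ρ → (-9,6,13)  [lands on river]
river: ρ → (13,20,-2)
river: ρ → (-2,20,13)
river: ρ → (13,6,-9)
river: ρ → (-9,12,10)
river: ρ → (10,8,-11)
river: ρ → (-11,14,7)
river: ρ → (7,14,-11)
river: ρ → (-11,8,10)
river: ρ → (10,12,-9)
closes: descent 1, river 10
min |a| on river = 2

2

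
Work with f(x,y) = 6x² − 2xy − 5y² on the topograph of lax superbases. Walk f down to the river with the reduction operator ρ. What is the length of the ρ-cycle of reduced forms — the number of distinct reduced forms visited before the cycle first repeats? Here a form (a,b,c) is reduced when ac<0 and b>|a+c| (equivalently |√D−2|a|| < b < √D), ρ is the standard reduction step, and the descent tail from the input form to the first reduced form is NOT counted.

D = 124, ⌊√D⌋ = 11
descent: ρ → (-5,2,6)  [lands on river]
river: ρ → (6,10,-1)
river: ρ → (-1,10,6)
river: ρ → (6,2,-5)
river: ρ → (-5,8,3)
river: ρ → (3,10,-2)
river: ρ → (-2,10,3)
river: ρ → (3,8,-5)
ρ-cycle length = 8 (tail of 1 descent step not counted)

8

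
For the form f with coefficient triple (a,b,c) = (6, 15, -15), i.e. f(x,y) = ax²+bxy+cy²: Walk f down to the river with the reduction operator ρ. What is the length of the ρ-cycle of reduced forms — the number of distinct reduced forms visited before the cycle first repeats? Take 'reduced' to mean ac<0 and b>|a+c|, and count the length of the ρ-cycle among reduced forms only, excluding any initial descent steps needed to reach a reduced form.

D = 585, ⌊√D⌋ = 24
river: ρ → (-15,15,6)
river: ρ → (6,21,-6)
river: ρ → (-6,15,15)
river: ρ → (15,15,-6)
river: ρ → (-6,21,6)
river: ρ → (6,15,-15)
ρ-cycle length = 6 (tail of 0 descent steps not counted)

6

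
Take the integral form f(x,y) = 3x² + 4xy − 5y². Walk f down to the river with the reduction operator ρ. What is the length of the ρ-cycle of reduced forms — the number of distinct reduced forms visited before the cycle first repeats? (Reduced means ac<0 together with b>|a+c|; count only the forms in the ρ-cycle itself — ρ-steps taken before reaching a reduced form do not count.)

D = 76, ⌊√D⌋ = 8
river: ρ → (-5,6,2)
river: ρ → (2,6,-5)
river: ρ → (-5,4,3)
river: ρ → (3,8,-1)
river: ρ → (-1,8,3)
river: ρ → (3,4,-5)
ρ-cycle length = 6 (tail of 0 descent steps not counted)

6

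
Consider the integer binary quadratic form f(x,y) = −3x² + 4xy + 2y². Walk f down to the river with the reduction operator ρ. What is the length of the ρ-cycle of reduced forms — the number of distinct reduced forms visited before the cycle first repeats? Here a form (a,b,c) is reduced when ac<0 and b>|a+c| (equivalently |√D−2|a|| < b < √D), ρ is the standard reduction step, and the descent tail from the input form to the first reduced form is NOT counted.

D = 40, ⌊√D⌋ = 6
river: ρ → (2,4,-3)
river: ρ → (-3,2,3)
river: ρ → (3,4,-2)
river: ρ → (-2,4,3)
river: ρ → (3,2,-3)
river: ρ → (-3,4,2)
ρ-cycle length = 6 (tail of 0 descent steps not counted)

6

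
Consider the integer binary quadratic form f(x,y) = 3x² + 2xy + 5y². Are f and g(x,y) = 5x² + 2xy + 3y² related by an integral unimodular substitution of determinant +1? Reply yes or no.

D₁ = -56, D₂ = -56
f: reduced (well bottom): (3,2,5) with a≤c, −a<b≤a
g: flip: (5,2,3)→(3,-2,5)
g: reduced (well bottom): (3,-2,5) with a≤c, −a<b≤a
reduced forms (3, 2, 5) vs (3, -2, 5) ⇒ inequivalent

no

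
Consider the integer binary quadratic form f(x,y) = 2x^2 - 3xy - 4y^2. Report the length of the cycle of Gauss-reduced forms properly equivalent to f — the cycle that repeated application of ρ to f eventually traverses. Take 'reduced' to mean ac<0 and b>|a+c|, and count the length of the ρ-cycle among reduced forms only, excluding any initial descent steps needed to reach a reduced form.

D = 41, ⌊√D⌋ = 6
descent: ρ → (-4,3,2)  [lands on river]
river: ρ → (2,5,-2)
river: ρ → (-2,3,4)
river: ρ → (4,5,-1)
river: ρ → (-1,5,4)
river: ρ → (4,3,-2)
river: ρ → (-2,5,2)
river: ρ → (2,3,-4)
river: ρ → (-4,5,1)
river: ρ → (1,5,-4)
ρ-cycle length = 10 (tail of 1 descent step not counted)

10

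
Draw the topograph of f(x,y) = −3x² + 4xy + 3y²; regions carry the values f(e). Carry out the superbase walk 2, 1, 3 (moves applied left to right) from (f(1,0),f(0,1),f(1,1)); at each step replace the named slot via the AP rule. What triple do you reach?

start (-3,3,4) = (f(1,0),f(0,1),f(1,1))
replace slot 2: 2·((-3)+4) − 3 = -1 → (-3,-1,4)
replace slot 1: 2·((-1)+4) − (-3) = 9 → (9,-1,4)
replace slot 3: 2·(9+(-1)) − 4 = 12 → (9,-1,12)

9,-1,12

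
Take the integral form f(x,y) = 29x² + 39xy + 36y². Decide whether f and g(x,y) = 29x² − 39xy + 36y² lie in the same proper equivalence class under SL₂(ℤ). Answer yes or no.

D₁ = -2655, D₂ = -2655
f: translate: b→-19 (≡39 mod 58), so (29,39,36)→(29,-19,26)
f: flip: (29,-19,26)→(26,19,29)
f: reduced (well bottom): (26,19,29) with a≤c, −a<b≤a
g: translate: b→19 (≡-39 mod 58), so (29,-39,36)→(29,19,26)
g: flip: (29,19,26)→(26,-19,29)
g: reduced (well bottom): (26,-19,29) with a≤c, −a<b≤a
reduced forms (26, 19, 29) vs (26, -19, 29) ⇒ inequivalent

no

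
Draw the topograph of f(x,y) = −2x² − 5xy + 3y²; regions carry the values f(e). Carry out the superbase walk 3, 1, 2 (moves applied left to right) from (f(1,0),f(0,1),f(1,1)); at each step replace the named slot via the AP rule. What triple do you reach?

start (-2,3,-4) = (f(1,0),f(0,1),f(1,1))
replace slot 3: 2·((-2)+3) − (-4) = 6 → (-2,3,6)
replace slot 1: 2·(3+6) − (-2) = 20 → (20,3,6)
replace slot 2: 2·(20+6) − 3 = 49 → (20,49,6)

20,49,6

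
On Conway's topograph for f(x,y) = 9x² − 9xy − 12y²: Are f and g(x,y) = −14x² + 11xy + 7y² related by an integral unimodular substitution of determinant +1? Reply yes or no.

D₁ = 513, D₂ = 513
river cycle of f (length 6): (-12, 9, 9), (9, 9, -12), (-12, 15, 6), (6, 21, -3), (-3, 21, 6), (6, 15, -12)
river cycle of g (length 16): (7, 17, -8), (-8, 15, 9), (9, 21, -2), (-2, 19, 19), (19, 19, -2), (-2, 21, 9), (9, 15, -8), (-8, 17, 7), (7, 11, -14), (-14, 17, 4), … (6 more)
cycles differ ⇒ inequivalent

no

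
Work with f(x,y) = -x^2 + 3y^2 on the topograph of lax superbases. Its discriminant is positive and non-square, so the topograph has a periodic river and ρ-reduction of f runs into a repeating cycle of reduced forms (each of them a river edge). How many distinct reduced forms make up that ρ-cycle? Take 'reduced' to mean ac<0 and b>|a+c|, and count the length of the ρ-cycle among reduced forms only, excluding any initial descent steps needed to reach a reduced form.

D = 12, ⌊√D⌋ = 3
descent: ρ → (3,0,-1)
descent: ρ → (-1,2,2)  [lands on river]
river: ρ → (2,2,-1)
ρ-cycle length = 2 (tail of 2 descent steps not counted)

2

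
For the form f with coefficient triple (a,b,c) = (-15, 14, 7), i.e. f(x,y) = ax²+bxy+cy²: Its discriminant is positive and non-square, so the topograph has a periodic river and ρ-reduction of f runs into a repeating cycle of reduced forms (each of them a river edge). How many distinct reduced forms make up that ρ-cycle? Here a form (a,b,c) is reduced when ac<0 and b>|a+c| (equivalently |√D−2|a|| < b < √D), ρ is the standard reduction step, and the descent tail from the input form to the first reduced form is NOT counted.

D = 616, ⌊√D⌋ = 24
river: ρ → (7,14,-15)
river: ρ → (-15,16,6)
river: ρ → (6,20,-9)
river: ρ → (-9,16,10)
river: ρ → (10,24,-1)
river: ρ → (-1,24,10)
river: ρ → (10,16,-9)
river: ρ → (-9,20,6)
river: ρ → (6,16,-15)
river: ρ → (-15,14,7)
ρ-cycle length = 10 (tail of 0 descent steps not counted)

10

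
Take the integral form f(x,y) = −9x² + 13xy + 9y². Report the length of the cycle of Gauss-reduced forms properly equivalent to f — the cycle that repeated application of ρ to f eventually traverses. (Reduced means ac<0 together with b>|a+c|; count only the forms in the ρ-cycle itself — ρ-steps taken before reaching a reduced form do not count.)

D = 493, ⌊√D⌋ = 22
river: ρ → (9,5,-13)
river: ρ → (-13,21,1)
river: ρ → (1,21,-13)
river: ρ → (-13,5,9)
river: ρ → (9,13,-9)
river: ρ → (-9,5,13)
river: ρ → (13,21,-1)
river: ρ → (-1,21,13)
river: ρ → (13,5,-9)
river: ρ → (-9,13,9)
ρ-cycle length = 10 (tail of 0 descent steps not counted)

10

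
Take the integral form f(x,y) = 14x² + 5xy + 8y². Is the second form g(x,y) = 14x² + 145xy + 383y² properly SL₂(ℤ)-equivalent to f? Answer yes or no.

D₁ = -423, D₂ = -423
f: flip: (14,5,8)→(8,-5,14)
f: reduced (well bottom): (8,-5,14) with a≤c, −a<b≤a
g: translate: b→5 (≡145 mod 28), so (14,145,383)→(14,5,8)
g: flip: (14,5,8)→(8,-5,14)
g: reduced (well bottom): (8,-5,14) with a≤c, −a<b≤a
reduced forms (8, -5, 14) vs (8, -5, 14) ⇒ equivalent

yes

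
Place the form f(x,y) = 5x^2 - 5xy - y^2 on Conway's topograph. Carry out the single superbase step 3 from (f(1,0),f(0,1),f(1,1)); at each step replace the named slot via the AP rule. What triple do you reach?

start (5,-1,-1) = (f(1,0),f(0,1),f(1,1))
replace slot 3: 2·(5+(-1)) − (-1) = 9 → (5,-1,9)

5,-1,9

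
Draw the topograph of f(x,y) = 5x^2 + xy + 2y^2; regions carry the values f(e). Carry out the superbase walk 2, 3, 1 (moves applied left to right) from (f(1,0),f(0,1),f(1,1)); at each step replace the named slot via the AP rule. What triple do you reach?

start (5,2,8) = (f(1,0),f(0,1),f(1,1))
replace slot 2: 2·(5+8) − 2 = 24 → (5,24,8)
replace slot 3: 2·(5+24) − 8 = 50 → (5,24,50)
replace slot 1: 2·(24+50) − 5 = 143 → (143,24,50)

143,24,50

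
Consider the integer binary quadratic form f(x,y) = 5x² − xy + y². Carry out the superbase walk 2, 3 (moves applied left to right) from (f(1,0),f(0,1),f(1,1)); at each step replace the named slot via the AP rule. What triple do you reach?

start (5,1,5) = (f(1,0),f(0,1),f(1,1))
replace slot 2: 2·(5+5) − 1 = 19 → (5,19,5)
replace slot 3: 2·(5+19) − 5 = 43 → (5,19,43)

5,19,43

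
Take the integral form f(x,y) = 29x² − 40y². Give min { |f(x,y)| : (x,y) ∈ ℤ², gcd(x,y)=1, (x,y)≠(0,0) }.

descent: ρ → (-40,0,29)
descent: ρ → (29,58,-11)  [lands on river]
river: ρ → (-11,52,44)
river: ρ → (44,36,-19)
river: ρ → (-19,40,40)
river: ρ → (40,40,-19)
river: ρ → (-19,36,44)
river: ρ → (44,52,-11)
river: ρ → (-11,58,29)
closes: descent 2, river 8
min |a| on river = 11

11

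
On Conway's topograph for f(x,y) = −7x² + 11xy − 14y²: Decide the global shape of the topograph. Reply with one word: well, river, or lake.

D = b²−4ac = 11² − 4·(-7)·(-14) = -271
D < 0 ⇒ definite ⇒ every region one sign ⇒ single well

well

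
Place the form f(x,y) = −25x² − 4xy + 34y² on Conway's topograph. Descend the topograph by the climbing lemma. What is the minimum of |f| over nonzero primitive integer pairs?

descent: ρ → (34,4,-25)
descent: ρ → (-25,46,13)  [lands on river]
river: ρ → (13,58,-1)
river: ρ → (-1,58,13)
river: ρ → (13,46,-25)
river: ρ → (-25,54,5)
river: ρ → (5,56,-14)
river: ρ → (-14,56,5)
river: ρ → (5,54,-25)
closes: descent 2, river 8
min |a| on river = 1

1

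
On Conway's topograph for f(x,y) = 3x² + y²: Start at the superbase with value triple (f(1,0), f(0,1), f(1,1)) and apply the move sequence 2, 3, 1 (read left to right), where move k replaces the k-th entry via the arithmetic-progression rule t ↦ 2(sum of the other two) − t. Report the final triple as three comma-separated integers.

start (3,1,4) = (f(1,0),f(0,1),f(1,1))
replace slot 2: 2·(3+4) − 1 = 13 → (3,13,4)
replace slot 3: 2·(3+13) − 4 = 28 → (3,13,28)
replace slot 1: 2·(13+28) − 3 = 79 → (79,13,28)

79,13,28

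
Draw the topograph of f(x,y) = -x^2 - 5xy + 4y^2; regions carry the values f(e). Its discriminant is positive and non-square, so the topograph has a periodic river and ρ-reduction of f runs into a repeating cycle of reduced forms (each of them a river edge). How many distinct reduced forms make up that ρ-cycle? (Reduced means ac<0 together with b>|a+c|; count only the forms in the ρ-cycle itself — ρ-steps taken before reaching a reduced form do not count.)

D = 41, ⌊√D⌋ = 6
descent: ρ → (4,5,-1)  [lands on river]
river: ρ → (-1,5,4)
river: ρ → (4,3,-2)
river: ρ → (-2,5,2)
river: ρ → (2,3,-4)
river: ρ → (-4,5,1)
river: ρ → (1,5,-4)
river: ρ → (-4,3,2)
river: ρ → (2,5,-2)
river: ρ → (-2,3,4)
ρ-cycle length = 10 (tail of 1 descent step not counted)

10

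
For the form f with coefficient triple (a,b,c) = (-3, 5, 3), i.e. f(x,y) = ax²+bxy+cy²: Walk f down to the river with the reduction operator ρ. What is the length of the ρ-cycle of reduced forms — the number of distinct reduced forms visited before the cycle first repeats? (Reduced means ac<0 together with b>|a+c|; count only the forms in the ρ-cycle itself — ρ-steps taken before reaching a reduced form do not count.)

D = 61, ⌊√D⌋ = 7
river: ρ → (3,7,-1)
river: ρ → (-1,7,3)
river: ρ → (3,5,-3)
river: ρ → (-3,7,1)
river: ρ → (1,7,-3)
river: ρ → (-3,5,3)
ρ-cycle length = 6 (tail of 0 descent steps not counted)

6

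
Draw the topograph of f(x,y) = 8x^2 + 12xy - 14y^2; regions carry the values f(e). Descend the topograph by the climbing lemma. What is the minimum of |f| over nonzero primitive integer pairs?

river: ρ → (-14,16,6)
river: ρ → (6,20,-8)
river: ρ → (-8,12,14)
river: ρ → (14,16,-6)
river: ρ → (-6,20,8)
river: ρ → (8,12,-14)
closes: descent 0, river 6
min |a| on river = 6

6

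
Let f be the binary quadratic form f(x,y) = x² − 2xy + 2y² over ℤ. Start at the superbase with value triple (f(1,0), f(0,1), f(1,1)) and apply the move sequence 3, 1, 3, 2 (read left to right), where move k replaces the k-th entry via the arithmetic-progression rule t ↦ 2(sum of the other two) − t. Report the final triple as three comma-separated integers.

start (1,2,1) = (f(1,0),f(0,1),f(1,1))
replace slot 3: 2·(1+2) − 1 = 5 → (1,2,5)
replace slot 1: 2·(2+5) − 1 = 13 → (13,2,5)
replace slot 3: 2·(13+2) − 5 = 25 → (13,2,25)
replace slot 2: 2·(13+25) − 2 = 74 → (13,74,25)

13,74,25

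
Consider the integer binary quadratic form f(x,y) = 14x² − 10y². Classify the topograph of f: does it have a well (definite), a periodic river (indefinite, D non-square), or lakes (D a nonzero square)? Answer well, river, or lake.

D = b²−4ac = 0² − 4·14·(-10) = 560
D > 0 non-square ⇒ indefinite ⇒ periodic river

river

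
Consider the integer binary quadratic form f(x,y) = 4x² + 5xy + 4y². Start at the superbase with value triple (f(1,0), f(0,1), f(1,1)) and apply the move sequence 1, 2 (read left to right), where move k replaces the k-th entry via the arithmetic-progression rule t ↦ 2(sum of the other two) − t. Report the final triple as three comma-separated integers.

start (4,4,13) = (f(1,0),f(0,1),f(1,1))
replace slot 1: 2·(4+13) − 4 = 30 → (30,4,13)
replace slot 2: 2·(30+13) − 4 = 82 → (30,82,13)

30,82,13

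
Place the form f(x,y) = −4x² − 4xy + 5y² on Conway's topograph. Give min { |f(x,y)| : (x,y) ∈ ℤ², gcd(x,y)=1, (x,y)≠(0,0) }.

descent: ρ → (5,4,-4)  [lands on river]
river: ρ → (-4,4,5)
river: ρ → (5,6,-3)
river: ρ → (-3,6,5)
closes: descent 1, river 4
min |a| on river = 3

3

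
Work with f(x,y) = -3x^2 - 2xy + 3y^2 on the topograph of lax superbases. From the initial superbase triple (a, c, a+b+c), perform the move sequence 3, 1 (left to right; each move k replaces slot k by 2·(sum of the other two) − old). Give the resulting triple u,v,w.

start (-3,3,-2) = (f(1,0),f(0,1),f(1,1))
replace slot 3: 2·((-3)+3) − (-2) = 2 → (-3,3,2)
replace slot 1: 2·(3+2) − (-3) = 13 → (13,3,2)

13,3,2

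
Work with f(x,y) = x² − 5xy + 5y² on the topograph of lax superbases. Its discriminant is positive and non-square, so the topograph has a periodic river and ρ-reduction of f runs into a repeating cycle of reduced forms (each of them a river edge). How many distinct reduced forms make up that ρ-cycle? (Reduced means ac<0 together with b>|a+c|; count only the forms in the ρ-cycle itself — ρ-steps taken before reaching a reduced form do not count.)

D = 5, ⌊√D⌋ = 2
descent: ρ → (5,5,1)
descent: ρ → (1,1,-1)  [lands on river]
river: ρ → (-1,1,1)
ρ-cycle length = 2 (tail of 2 descent steps not counted)

2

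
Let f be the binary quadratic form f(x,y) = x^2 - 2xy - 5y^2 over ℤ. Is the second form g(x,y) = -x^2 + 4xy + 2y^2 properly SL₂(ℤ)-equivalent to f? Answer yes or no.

D₁ = 24, D₂ = 24
river cycle of f (length 2): (1, 4, -2), (-2, 4, 1)
river cycle of g (length 2): (2, 4, -1), (-1, 4, 2)
cycles differ ⇒ inequivalent

no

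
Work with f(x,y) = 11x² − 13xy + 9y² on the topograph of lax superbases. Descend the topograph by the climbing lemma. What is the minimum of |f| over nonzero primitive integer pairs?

translate: b→9 (≡-13 mod 22), so (11,-13,9)→(11,9,7)
flip: (11,9,7)→(7,-9,11)
translate: b→5 (≡-9 mod 14), so (7,-9,11)→(7,5,9)
reduced (well bottom): (7,5,9) with a≤c, −a<b≤a
well minimum = a = 7

7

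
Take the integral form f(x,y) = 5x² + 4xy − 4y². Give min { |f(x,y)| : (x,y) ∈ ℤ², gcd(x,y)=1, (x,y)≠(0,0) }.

river: ρ → (-4,4,5)
river: ρ → (5,6,-3)
river: ρ → (-3,6,5)
river: ρ → (5,4,-4)
closes: descent 0, river 4
min |a| on river = 3

3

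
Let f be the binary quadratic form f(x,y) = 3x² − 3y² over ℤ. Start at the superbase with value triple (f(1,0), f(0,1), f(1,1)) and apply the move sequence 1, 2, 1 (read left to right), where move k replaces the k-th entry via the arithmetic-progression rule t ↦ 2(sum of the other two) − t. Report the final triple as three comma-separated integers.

start (3,-3,0) = (f(1,0),f(0,1),f(1,1))
replace slot 1: 2·((-3)+0) − 3 = -9 → (-9,-3,0)
replace slot 2: 2·((-9)+0) − (-3) = -15 → (-9,-15,0)
replace slot 1: 2·((-15)+0) − (-9) = -21 → (-21,-15,0)

-21,-15,0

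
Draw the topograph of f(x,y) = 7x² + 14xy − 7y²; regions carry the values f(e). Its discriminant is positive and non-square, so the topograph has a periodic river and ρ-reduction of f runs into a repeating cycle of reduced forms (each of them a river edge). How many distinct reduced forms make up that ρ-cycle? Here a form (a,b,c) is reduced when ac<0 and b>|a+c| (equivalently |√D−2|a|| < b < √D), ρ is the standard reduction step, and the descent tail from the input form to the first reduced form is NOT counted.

D = 392, ⌊√D⌋ = 19
river: ρ → (-7,14,7)
river: ρ → (7,14,-7)
ρ-cycle length = 2 (tail of 0 descent steps not counted)

2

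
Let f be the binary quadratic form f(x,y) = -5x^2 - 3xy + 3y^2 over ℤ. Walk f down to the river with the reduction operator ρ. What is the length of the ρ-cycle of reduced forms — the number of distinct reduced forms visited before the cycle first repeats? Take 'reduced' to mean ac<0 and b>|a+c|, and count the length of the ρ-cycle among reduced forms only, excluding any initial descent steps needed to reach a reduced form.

D = 69, ⌊√D⌋ = 8
descent: ρ → (3,3,-5)  [lands on river]
river: ρ → (-5,7,1)
river: ρ → (1,7,-5)
river: ρ → (-5,3,3)
ρ-cycle length = 4 (tail of 1 descent step not counted)

4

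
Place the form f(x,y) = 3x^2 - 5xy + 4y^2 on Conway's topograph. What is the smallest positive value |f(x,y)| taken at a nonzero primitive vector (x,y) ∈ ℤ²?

translate: b→1 (≡-5 mod 6), so (3,-5,4)→(3,1,2)
flip: (3,1,2)→(2,-1,3)
reduced (well bottom): (2,-1,3) with a≤c, −a<b≤a
well minimum = a = 2

2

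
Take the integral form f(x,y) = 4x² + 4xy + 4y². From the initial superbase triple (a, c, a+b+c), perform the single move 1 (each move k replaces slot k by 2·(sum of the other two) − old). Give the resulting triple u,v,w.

start (4,4,12) = (f(1,0),f(0,1),f(1,1))
replace slot 1: 2·(4+12) − 4 = 28 → (28,4,12)

28,4,12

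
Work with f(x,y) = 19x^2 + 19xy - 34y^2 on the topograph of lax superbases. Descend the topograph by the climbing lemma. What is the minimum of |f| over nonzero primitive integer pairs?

river: ρ → (-34,49,4)
river: ρ → (4,47,-46)
river: ρ → (-46,45,5)
river: ρ → (5,45,-46)
river: ρ → (-46,47,4)
river: ρ → (4,49,-34)
river: ρ → (-34,19,19)
river: ρ → (19,19,-34)
closes: descent 0, river 8
min |a| on river = 4

4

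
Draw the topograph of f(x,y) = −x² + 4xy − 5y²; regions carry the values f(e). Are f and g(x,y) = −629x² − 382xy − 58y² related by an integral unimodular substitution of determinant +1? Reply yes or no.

D₁ = -4, D₂ = -4
f is negative-definite; reduce −f:
−f: translate: b→0 (≡-4 mod 2), so (1,-4,5)→(1,0,1)
−f: reduced (well bottom): (1,0,1) with a≤c, −a<b≤a
flip sign back: reduced form of f is (-1,0,-1)
g is negative-definite; reduce −g:
−g: flip: (629,382,58)→(58,-382,629)
−g: translate: b→-34 (≡-382 mod 116), so (58,-382,629)→(58,-34,5)
−g: flip: (58,-34,5)→(5,34,58)
−g: translate: b→4 (≡34 mod 10), so (5,34,58)→(5,4,1)
−g: flip: (5,4,1)→(1,-4,5)
−g: translate: b→0 (≡-4 mod 2), so (1,-4,5)→(1,0,1)
−g: reduced (well bottom): (1,0,1) with a≤c, −a<b≤a
flip sign back: reduced form of g is (-1,0,-1)
reduced forms (-1, 0, -1) vs (-1, 0, -1) ⇒ equivalent

yes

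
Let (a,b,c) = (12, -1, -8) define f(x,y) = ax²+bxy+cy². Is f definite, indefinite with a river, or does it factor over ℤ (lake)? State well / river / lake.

D = b²−4ac = (-1)² − 4·12·(-8) = 385
D > 0 non-square ⇒ indefinite ⇒ periodic river

river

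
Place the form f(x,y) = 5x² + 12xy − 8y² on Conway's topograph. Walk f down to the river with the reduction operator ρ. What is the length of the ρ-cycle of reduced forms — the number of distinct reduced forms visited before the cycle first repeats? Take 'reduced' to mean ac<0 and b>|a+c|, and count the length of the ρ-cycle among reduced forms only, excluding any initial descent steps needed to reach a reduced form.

D = 304, ⌊√D⌋ = 17
river: ρ → (-8,4,9)
river: ρ → (9,14,-3)
river: ρ → (-3,16,4)
river: ρ → (4,16,-3)
river: ρ → (-3,14,9)
river: ρ → (9,4,-8)
river: ρ → (-8,12,5)
river: ρ → (5,8,-12)
river: ρ → (-12,16,1)
river: ρ → (1,16,-12)
river: ρ → (-12,8,5)
river: ρ → (5,12,-8)
ρ-cycle length = 12 (tail of 0 descent steps not counted)

12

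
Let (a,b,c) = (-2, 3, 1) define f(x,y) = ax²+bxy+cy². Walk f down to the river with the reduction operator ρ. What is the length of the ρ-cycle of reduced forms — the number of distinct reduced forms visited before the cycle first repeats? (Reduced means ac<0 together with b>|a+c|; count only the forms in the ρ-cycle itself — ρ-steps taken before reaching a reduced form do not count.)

D = 17, ⌊√D⌋ = 4
river: ρ → (1,3,-2)
river: ρ → (-2,1,2)
river: ρ → (2,3,-1)
river: ρ → (-1,3,2)
river: ρ → (2,1,-2)
river: ρ → (-2,3,1)
ρ-cycle length = 6 (tail of 0 descent steps not counted)

6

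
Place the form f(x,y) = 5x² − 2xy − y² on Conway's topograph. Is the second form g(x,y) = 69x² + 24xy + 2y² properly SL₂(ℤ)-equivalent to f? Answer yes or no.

D₁ = 24, D₂ = 24
river cycle of f (length 2): (-1, 4, 2), (2, 4, -1)
river cycle of g (length 2): (2, 4, -1), (-1, 4, 2)
cycles coincide ⇒ equivalent

yes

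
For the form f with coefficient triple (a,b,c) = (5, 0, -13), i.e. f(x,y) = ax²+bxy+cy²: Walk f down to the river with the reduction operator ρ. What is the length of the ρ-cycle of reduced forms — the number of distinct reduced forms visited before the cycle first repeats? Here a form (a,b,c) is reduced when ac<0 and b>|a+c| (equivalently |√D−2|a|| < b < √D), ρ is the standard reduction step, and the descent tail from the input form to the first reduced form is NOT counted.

D = 260, ⌊√D⌋ = 16
descent: ρ → (-13,0,5)
descent: ρ → (5,10,-8)  [lands on river]
river: ρ → (-8,6,7)
river: ρ → (7,8,-7)
river: ρ → (-7,6,8)
river: ρ → (8,10,-5)
river: ρ → (-5,10,8)
river: ρ → (8,6,-7)
river: ρ → (-7,8,7)
river: ρ → (7,6,-8)
river: ρ → (-8,10,5)
ρ-cycle length = 10 (tail of 2 descent steps not counted)

10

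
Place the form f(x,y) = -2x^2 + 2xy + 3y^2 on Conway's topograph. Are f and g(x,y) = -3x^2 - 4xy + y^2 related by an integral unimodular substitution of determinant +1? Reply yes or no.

D₁ = 28, D₂ = 28
river cycle of f (length 4): (3, 4, -1), (-1, 4, 3), (3, 2, -2), (-2, 2, 3)
river cycle of g (length 4): (1, 4, -3), (-3, 2, 2), (2, 2, -3), (-3, 4, 1)
cycles differ ⇒ inequivalent

no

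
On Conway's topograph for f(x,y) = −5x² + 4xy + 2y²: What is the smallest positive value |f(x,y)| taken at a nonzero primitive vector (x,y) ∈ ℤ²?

river: ρ → (2,4,-5)
river: ρ → (-5,6,1)
river: ρ → (1,6,-5)
river: ρ → (-5,4,2)
closes: descent 0, river 4
min |a| on river = 1

1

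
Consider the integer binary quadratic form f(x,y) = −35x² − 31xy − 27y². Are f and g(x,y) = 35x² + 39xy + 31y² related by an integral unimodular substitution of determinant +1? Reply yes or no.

D₁ = -2819, D₂ = -2819
f is negative-definite; reduce −f:
−f: flip: (35,31,27)→(27,-31,35)
−f: translate: b→23 (≡-31 mod 54), so (27,-31,35)→(27,23,31)
−f: reduced (well bottom): (27,23,31) with a≤c, −a<b≤a
flip sign back: reduced form of f is (-27,-23,-31)
g: translate: b→-31 (≡39 mod 70), so (35,39,31)→(35,-31,27)
g: flip: (35,-31,27)→(27,31,35)
g: translate: b→-23 (≡31 mod 54), so (27,31,35)→(27,-23,31)
g: reduced (well bottom): (27,-23,31) with a≤c, −a<b≤a
reduced forms (-27, -23, -31) vs (27, -23, 31) ⇒ inequivalent

no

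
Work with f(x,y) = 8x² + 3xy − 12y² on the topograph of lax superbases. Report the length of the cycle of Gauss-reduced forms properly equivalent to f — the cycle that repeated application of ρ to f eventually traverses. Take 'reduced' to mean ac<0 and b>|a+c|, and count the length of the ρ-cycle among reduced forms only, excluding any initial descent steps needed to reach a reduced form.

D = 393, ⌊√D⌋ = 19
descent: ρ → (-12,-3,8)
descent: ρ → (8,19,-1)  [lands on river]
river: ρ → (-1,19,8)
river: ρ → (8,13,-7)
river: ρ → (-7,15,6)
river: ρ → (6,9,-13)
river: ρ → (-13,17,2)
river: ρ → (2,19,-4)
river: ρ → (-4,13,14)
river: ρ → (14,15,-3)
river: ρ → (-3,15,14)
river: ρ → (14,13,-4)
river: ρ → (-4,19,2)
river: ρ → (2,17,-13)
river: ρ → (-13,9,6)
river: ρ → (6,15,-7)
river: ρ → (-7,13,8)
ρ-cycle length = 16 (tail of 2 descent steps not counted)

16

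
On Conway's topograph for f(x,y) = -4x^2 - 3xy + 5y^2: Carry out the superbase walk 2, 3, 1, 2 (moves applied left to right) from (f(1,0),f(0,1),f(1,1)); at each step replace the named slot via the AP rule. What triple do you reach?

start (-4,5,-2) = (f(1,0),f(0,1),f(1,1))
replace slot 2: 2·((-4)+(-2)) − 5 = -17 → (-4,-17,-2)
replace slot 3: 2·((-4)+(-17)) − (-2) = -40 → (-4,-17,-40)
replace slot 1: 2·((-17)+(-40)) − (-4) = -110 → (-110,-17,-40)
replace slot 2: 2·((-110)+(-40)) − (-17) = -283 → (-110,-283,-40)

-110,-283,-40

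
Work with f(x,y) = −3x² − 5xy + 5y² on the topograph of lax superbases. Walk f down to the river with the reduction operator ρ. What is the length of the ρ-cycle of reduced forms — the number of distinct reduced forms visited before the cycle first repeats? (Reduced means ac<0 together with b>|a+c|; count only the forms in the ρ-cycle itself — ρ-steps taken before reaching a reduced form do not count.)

D = 85, ⌊√D⌋ = 9
descent: ρ → (5,5,-3)  [lands on river]
river: ρ → (-3,7,3)
river: ρ → (3,5,-5)
river: ρ → (-5,5,3)
river: ρ → (3,7,-3)
river: ρ → (-3,5,5)
ρ-cycle length = 6 (tail of 1 descent step not counted)

6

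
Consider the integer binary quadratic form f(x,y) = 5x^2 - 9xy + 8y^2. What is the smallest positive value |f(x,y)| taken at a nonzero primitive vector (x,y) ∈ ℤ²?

translate: b→1 (≡-9 mod 10), so (5,-9,8)→(5,1,4)
flip: (5,1,4)→(4,-1,5)
reduced (well bottom): (4,-1,5) with a≤c, −a<b≤a
well minimum = a = 4

4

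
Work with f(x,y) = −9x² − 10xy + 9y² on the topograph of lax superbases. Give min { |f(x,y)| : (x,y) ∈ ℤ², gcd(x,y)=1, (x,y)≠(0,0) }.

descent: ρ → (9,10,-9)  [lands on river]
river: ρ → (-9,8,10)
river: ρ → (10,12,-7)
river: ρ → (-7,16,6)
river: ρ → (6,20,-1)
river: ρ → (-1,20,6)
river: ρ → (6,16,-7)
river: ρ → (-7,12,10)
river: ρ → (10,8,-9)
river: ρ → (-9,10,9)
river: ρ → (9,8,-10)
river: ρ → (-10,12,7)
river: ρ → (7,16,-6)
river: ρ → (-6,20,1)
river: ρ → (1,20,-6)
river: ρ → (-6,16,7)
river: ρ → (7,12,-10)
river: ρ → (-10,8,9)
closes: descent 1, river 18
min |a| on river = 1

1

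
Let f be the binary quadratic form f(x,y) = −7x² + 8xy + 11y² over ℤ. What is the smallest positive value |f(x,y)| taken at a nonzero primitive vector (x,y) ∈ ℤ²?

river: ρ → (11,14,-4)
river: ρ → (-4,18,3)
river: ρ → (3,18,-4)
river: ρ → (-4,14,11)
river: ρ → (11,8,-7)
river: ρ → (-7,6,12)
river: ρ → (12,18,-1)
river: ρ → (-1,18,12)
river: ρ → (12,6,-7)
river: ρ → (-7,8,11)
closes: descent 0, river 10
min |a| on river = 1

1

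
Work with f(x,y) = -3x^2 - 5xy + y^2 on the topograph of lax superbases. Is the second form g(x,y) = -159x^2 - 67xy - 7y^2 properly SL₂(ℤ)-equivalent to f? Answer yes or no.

D₁ = 37, D₂ = 37
river cycle of f (length 6): (1, 5, -3), (-3, 1, 3), (3, 5, -1), (-1, 5, 3), (3, 1, -3), (-3, 5, 1)
river cycle of g (length 6): (1, 5, -3), (-3, 1, 3), (3, 5, -1), (-1, 5, 3), (3, 1, -3), (-3, 5, 1)
cycles coincide ⇒ equivalent

yes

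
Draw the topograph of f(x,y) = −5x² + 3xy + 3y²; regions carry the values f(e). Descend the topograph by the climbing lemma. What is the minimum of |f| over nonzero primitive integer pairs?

river: ρ → (3,3,-5)
river: ρ → (-5,7,1)
river: ρ → (1,7,-5)
river: ρ → (-5,3,3)
closes: descent 0, river 4
min |a| on river = 1

1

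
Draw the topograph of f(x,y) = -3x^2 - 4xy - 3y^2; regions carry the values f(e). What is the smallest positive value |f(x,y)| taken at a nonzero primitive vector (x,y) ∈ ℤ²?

translate: b→-2 (≡4 mod 6), so (3,4,3)→(3,-2,2)
flip: (3,-2,2)→(2,2,3)
reduced (well bottom): (2,2,3) with a≤c, −a<b≤a
well minimum |f| = |-2| = 2 (negative-definite)

2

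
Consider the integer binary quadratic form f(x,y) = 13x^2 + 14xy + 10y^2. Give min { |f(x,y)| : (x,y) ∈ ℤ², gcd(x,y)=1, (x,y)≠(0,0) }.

translate: b→-12 (≡14 mod 26), so (13,14,10)→(13,-12,9)
flip: (13,-12,9)→(9,12,13)
translate: b→-6 (≡12 mod 18), so (9,12,13)→(9,-6,10)
reduced (well bottom): (9,-6,10) with a≤c, −a<b≤a
well minimum = a = 9

9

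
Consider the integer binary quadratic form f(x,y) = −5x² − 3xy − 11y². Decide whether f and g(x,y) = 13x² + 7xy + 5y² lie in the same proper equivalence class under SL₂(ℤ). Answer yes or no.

D₁ = -211, D₂ = -211
f is negative-definite; reduce −f:
−f: reduced (well bottom): (5,3,11) with a≤c, −a<b≤a
flip sign back: reduced form of f is (-5,-3,-11)
g: flip: (13,7,5)→(5,-7,13)
g: translate: b→3 (≡-7 mod 10), so (5,-7,13)→(5,3,11)
g: reduced (well bottom): (5,3,11) with a≤c, −a<b≤a
reduced forms (-5, -3, -11) vs (5, 3, 11) ⇒ inequivalent

no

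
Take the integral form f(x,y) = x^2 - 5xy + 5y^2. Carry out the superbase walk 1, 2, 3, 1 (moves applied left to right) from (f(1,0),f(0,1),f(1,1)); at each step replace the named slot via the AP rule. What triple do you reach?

start (1,5,1) = (f(1,0),f(0,1),f(1,1))
replace slot 1: 2·(5+1) − 1 = 11 → (11,5,1)
replace slot 2: 2·(11+1) − 5 = 19 → (11,19,1)
replace slot 3: 2·(11+19) − 1 = 59 → (11,19,59)
replace slot 1: 2·(19+59) − 11 = 145 → (145,19,59)

145,19,59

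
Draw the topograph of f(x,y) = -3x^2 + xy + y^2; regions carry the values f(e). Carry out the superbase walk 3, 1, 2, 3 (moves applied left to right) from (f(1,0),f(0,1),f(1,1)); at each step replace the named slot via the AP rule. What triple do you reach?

start (-3,1,-1) = (f(1,0),f(0,1),f(1,1))
replace slot 3: 2·((-3)+1) − (-1) = -3 → (-3,1,-3)
replace slot 1: 2·(1+(-3)) − (-3) = -1 → (-1,1,-3)
replace slot 2: 2·((-1)+(-3)) − 1 = -9 → (-1,-9,-3)
replace slot 3: 2·((-1)+(-9)) − (-3) = -17 → (-1,-9,-17)

-1,-9,-17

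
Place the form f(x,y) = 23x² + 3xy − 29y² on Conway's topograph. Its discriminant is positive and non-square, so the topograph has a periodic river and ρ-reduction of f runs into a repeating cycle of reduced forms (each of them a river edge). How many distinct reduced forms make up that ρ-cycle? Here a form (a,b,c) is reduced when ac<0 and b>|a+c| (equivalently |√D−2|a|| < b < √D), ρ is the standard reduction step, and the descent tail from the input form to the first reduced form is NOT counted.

D = 2677, ⌊√D⌋ = 51
descent: ρ → (-29,-3,23)
descent: ρ → (23,49,-3)  [lands on river]
river: ρ → (-3,47,39)
river: ρ → (39,31,-11)
river: ρ → (-11,35,33)
river: ρ → (33,31,-13)
river: ρ → (-13,47,9)
river: ρ → (9,43,-23)
river: ρ → (-23,49,3)
river: ρ → (3,47,-39)
river: ρ → (-39,31,11)
river: ρ → (11,35,-33)
river: ρ → (-33,31,13)
river: ρ → (13,47,-9)
river: ρ → (-9,43,23)
ρ-cycle length = 14 (tail of 2 descent steps not counted)

14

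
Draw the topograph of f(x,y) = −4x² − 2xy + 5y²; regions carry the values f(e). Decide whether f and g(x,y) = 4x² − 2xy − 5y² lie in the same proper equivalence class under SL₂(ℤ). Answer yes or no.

D₁ = 84, D₂ = 84
river cycle of f (length 6): (5, 2, -4), (-4, 6, 3), (3, 6, -4), (-4, 2, 5), (5, 8, -1), (-1, 8, 5)
river cycle of g (length 6): (-5, 2, 4), (4, 6, -3), (-3, 6, 4), (4, 2, -5), (-5, 8, 1), (1, 8, -5)
cycles differ ⇒ inequivalent

no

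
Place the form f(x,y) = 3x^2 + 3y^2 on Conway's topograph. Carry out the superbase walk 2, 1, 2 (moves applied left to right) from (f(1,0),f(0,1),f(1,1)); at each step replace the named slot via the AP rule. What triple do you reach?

start (3,3,6) = (f(1,0),f(0,1),f(1,1))
replace slot 2: 2·(3+6) − 3 = 15 → (3,15,6)
replace slot 1: 2·(15+6) − 3 = 39 → (39,15,6)
replace slot 2: 2·(39+6) − 15 = 75 → (39,75,6)

39,75,6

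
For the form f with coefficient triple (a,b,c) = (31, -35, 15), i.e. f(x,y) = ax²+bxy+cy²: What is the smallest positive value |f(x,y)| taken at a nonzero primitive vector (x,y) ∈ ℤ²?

translate: b→27 (≡-35 mod 62), so (31,-35,15)→(31,27,11)
flip: (31,27,11)→(11,-27,31)
translate: b→-5 (≡-27 mod 22), so (11,-27,31)→(11,-5,15)
reduced (well bottom): (11,-5,15) with a≤c, −a<b≤a
well minimum = a = 11

11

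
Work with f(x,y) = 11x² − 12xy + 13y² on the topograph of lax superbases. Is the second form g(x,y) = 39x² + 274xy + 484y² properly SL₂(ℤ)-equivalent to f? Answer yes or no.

D₁ = -428, D₂ = -428
f: translate: b→10 (≡-12 mod 22), so (11,-12,13)→(11,10,12)
f: reduced (well bottom): (11,10,12) with a≤c, −a<b≤a
g: translate: b→-38 (≡274 mod 78), so (39,274,484)→(39,-38,12)
g: flip: (39,-38,12)→(12,38,39)
g: translate: b→-10 (≡38 mod 24), so (12,38,39)→(12,-10,11)
g: flip: (12,-10,11)→(11,10,12)
g: reduced (well bottom): (11,10,12) with a≤c, −a<b≤a
reduced forms (11, 10, 12) vs (11, 10, 12) ⇒ equivalent

yes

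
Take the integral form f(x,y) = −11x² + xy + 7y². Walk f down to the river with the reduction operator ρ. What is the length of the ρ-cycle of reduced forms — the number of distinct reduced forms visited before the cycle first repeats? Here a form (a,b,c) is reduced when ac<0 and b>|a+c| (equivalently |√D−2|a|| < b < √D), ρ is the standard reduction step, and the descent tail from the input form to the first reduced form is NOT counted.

D = 309, ⌊√D⌋ = 17
descent: ρ → (7,13,-5)  [lands on river]
river: ρ → (-5,17,1)
river: ρ → (1,17,-5)
river: ρ → (-5,13,7)
river: ρ → (7,15,-3)
river: ρ → (-3,15,7)
ρ-cycle length = 6 (tail of 1 descent step not counted)

6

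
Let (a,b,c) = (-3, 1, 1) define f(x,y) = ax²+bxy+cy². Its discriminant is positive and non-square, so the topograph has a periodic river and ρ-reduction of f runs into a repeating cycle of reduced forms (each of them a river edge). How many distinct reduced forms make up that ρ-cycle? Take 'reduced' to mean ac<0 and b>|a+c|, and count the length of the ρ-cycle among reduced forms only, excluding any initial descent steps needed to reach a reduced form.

D = 13, ⌊√D⌋ = 3
descent: ρ → (1,3,-1)  [lands on river]
river: ρ → (-1,3,1)
ρ-cycle length = 2 (tail of 1 descent step not counted)

2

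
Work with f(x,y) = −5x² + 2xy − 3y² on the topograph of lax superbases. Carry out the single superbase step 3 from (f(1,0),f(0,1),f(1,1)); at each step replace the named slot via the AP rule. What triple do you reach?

start (-5,-3,-6) = (f(1,0),f(0,1),f(1,1))
replace slot 3: 2·((-5)+(-3)) − (-6) = -10 → (-5,-3,-10)

-5,-3,-10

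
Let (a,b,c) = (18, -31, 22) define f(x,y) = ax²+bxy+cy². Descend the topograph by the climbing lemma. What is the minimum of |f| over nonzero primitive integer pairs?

translate: b→5 (≡-31 mod 36), so (18,-31,22)→(18,5,9)
flip: (18,5,9)→(9,-5,18)
reduced (well bottom): (9,-5,18) with a≤c, −a<b≤a
well minimum = a = 9

9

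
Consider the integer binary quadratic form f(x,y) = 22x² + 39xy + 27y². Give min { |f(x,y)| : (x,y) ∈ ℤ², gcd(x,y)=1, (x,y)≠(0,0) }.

translate: b→-5 (≡39 mod 44), so (22,39,27)→(22,-5,10)
flip: (22,-5,10)→(10,5,22)
reduced (well bottom): (10,5,22) with a≤c, −a<b≤a
well minimum = a = 10

10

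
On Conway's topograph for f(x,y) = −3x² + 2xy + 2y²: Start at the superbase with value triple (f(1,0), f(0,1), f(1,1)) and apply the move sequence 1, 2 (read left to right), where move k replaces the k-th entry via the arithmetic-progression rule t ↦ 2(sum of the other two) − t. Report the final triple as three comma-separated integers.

start (-3,2,1) = (f(1,0),f(0,1),f(1,1))
replace slot 1: 2·(2+1) − (-3) = 9 → (9,2,1)
replace slot 2: 2·(9+1) − 2 = 18 → (9,18,1)

9,18,1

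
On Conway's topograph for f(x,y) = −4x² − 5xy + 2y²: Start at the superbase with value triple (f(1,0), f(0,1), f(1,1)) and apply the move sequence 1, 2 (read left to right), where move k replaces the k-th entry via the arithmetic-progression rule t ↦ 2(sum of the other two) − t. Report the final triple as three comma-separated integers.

start (-4,2,-7) = (f(1,0),f(0,1),f(1,1))
replace slot 1: 2·(2+(-7)) − (-4) = -6 → (-6,2,-7)
replace slot 2: 2·((-6)+(-7)) − 2 = -28 → (-6,-28,-7)

-6,-28,-7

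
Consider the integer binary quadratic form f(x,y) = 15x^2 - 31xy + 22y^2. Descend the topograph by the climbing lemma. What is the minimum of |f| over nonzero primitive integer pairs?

translate: b→-1 (≡-31 mod 30), so (15,-31,22)→(15,-1,6)
flip: (15,-1,6)→(6,1,15)
reduced (well bottom): (6,1,15) with a≤c, −a<b≤a
well minimum = a = 6

6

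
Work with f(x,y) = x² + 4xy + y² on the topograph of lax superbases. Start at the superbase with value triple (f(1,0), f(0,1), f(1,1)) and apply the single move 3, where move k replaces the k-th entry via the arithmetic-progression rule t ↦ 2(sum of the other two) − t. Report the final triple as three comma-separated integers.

start (1,1,6) = (f(1,0),f(0,1),f(1,1))
replace slot 3: 2·(1+1) − 6 = -2 → (1,1,-2)

1,1,-2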